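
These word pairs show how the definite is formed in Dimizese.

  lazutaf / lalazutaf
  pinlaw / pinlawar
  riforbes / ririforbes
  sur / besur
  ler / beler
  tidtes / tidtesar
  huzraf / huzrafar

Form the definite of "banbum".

banbumar

huzraf and lazutaf both end in -f yet inflect differently (huzrafar, lalazutaf), so the final letter is not what conditions the rule; the number of vowels is.
"banbum" has 2 vowels. The stems with 2 vowels (huzraf → huzrafar, tidtes → tidtesar, pinlaw → pinlawar) add -ar.
The other patterns: stems with 1 vowel add the prefix be-; stems with 3 vowels repeat the first consonant+vowel as a prefix.
So banbum → banbumar.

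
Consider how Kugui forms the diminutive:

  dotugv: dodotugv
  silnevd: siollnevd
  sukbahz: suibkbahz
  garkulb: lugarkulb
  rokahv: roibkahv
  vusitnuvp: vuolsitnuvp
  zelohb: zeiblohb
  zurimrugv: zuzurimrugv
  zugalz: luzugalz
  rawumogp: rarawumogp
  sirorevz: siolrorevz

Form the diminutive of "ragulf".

luragulf

"ragulf" has second-to-last letter 'l'. The stems whose second-to-last letter is 'l' (garkulb → lugarkulb, zugalz → luzugalz) add the prefix lu-.
The other patterns: stems whose second-to-last letter is 'v' insert -ol- after the first vowel; stems whose second-to-last letter is 'h' insert -ib- after the first vowel; stems whose second-to-last letter is 'g' repeat the first consonant+vowel as a prefix.
So ragulf → luragulf.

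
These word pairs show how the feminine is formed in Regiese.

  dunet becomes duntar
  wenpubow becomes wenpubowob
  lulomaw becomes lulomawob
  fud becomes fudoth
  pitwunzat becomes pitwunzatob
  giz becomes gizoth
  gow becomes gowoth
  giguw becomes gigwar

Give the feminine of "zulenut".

zulenutob

gow and giguw both end in -w yet inflect differently (gowoth, gigwar), so the final letter is not what conditions the rule; the number of vowels is.
"zulenut" has 3 vowels. The stems with 3 vowels (pitwunzat → pitwunzatob, wenpubow → wenpubowob, lulomaw → lulomawob) add -ob.
The other patterns: stems with 1 vowel add -oth; stems with 2 vowels delete the last vowel and add -ar.
So zulenut → zulenutob.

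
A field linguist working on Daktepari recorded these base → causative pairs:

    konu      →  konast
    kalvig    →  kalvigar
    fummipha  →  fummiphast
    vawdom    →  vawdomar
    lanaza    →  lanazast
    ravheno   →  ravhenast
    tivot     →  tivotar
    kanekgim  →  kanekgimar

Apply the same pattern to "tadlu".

"tadlu" ends in a vowel. The stems ending in a vowel (ravheno → ravhenast, fummipha → fummiphast, lanaza → lanazast) drop the final letter and add -ast.
The other pattern: stems ending in a consonant add -ar.
So tadlu → tadlast.

tadlast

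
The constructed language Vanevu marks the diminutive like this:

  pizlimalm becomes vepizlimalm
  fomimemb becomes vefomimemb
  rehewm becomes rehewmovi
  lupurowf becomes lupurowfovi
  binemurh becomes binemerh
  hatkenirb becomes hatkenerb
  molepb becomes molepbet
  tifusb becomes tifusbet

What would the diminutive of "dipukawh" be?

pizlimalm and rehewm both end in -m yet inflect differently (vepizlimalm, rehewmovi), so the final letter is not what conditions the rule; the second-to-last letter is.
"dipukawh" has second-to-last letter 'w'. The stems whose second-to-last letter is 'w' (rehewm → rehewmovi, lupurowf → lupurowfovi) add -ovi.
The other patterns: stems whose second-to-last letter is 'l' or 'm' add the prefix ve-; stems whose second-to-last letter is 'r' change the last vowel to 'e'; stems whose second-to-last letter is 'p' or 's' add -et.
So dipukawh → dipukawhovi.

dipukawhovi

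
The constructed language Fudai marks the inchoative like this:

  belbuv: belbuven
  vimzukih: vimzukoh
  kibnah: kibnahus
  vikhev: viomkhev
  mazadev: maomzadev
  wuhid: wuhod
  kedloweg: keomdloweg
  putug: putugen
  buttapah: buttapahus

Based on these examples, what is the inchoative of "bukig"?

bukog

"bukig" has last vowel 'i'. The stems whose last vowel is 'i' (vimzukih → vimzukoh, wuhid → wuhod) change the last vowel to 'o'.
So bukig → bukog.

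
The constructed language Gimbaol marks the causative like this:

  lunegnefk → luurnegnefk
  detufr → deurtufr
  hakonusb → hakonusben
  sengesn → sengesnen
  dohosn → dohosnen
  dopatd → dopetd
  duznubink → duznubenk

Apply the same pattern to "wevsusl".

lunegnefk and duznubink both end in -k yet inflect differently (luurnegnefk, duznubenk), so the final letter is not what conditions the rule; the second-to-last letter is.
"wevsusl" has second-to-last letter 's'. The stems whose second-to-last letter is 's' (hakonusb → hakonusben, sengesn → sengesnen, dohosn → dohosnen) add -en.
The other patterns: stems whose second-to-last letter is 'f' insert -ur- after the first vowel; stems whose second-to-last letter is 'n' or 't' change the last vowel to 'e'.
So wevsusl → wevsuslen.

wevsuslen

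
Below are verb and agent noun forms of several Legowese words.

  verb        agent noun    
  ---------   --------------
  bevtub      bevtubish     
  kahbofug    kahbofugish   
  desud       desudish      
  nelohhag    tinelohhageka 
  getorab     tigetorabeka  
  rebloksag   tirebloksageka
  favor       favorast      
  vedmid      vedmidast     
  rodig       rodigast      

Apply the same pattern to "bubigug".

bubigugish

kahbofug and nelohhag both end in -g yet inflect differently (kahbofugish, tinelohhageka), so the final letter is not what conditions the rule; the last vowel is.
"bubigug" has last vowel 'u'. The stems whose last vowel is 'u' (bevtub → bevtubish, kahbofug → kahbofugish, desud → desudish) add -ish.
So bubigug → bubigugish.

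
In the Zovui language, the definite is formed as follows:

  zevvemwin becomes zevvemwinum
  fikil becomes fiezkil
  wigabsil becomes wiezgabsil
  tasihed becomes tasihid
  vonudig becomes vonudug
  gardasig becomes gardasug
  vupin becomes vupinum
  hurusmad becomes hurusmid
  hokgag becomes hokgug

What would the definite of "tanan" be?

tananum

gardasig and fikil both have last vowel 'i' yet inflect differently (gardasug, fiezkil), so the last vowel is not what conditions the rule; the final letter is.
"tanan" ends in -n. The stems ending in -n (vupin → vupinum, zevvemwin → zevvemwinum) add -um.
So tanan → tananum.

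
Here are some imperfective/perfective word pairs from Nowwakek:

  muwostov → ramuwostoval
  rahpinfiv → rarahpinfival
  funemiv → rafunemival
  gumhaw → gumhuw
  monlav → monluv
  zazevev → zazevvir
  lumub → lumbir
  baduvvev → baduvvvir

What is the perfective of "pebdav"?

pebduv

muwostov and monlav both end in -v yet inflect differently (ramuwostoval, monluv), so the final letter is not what conditions the rule; the last vowel is.
"pebdav" has last vowel 'a'. The stems whose last vowel is 'a' (gumhaw → gumhuw, monlav → monluv) change the last vowel to 'u'.
The other patterns: stems whose last vowel is 'i' or 'o' add ra- … -al around the stem; stems whose last vowel is 'e' or 'u' delete the last vowel and add -ir.
So pebdav → pebduv.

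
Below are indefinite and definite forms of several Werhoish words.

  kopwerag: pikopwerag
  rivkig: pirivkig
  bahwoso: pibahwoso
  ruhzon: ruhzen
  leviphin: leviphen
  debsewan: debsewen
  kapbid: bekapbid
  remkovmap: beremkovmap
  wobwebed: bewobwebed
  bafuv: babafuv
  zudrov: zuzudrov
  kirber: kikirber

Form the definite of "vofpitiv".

vovofpitiv

bahwoso and ruhzon both have last vowel 'o' yet inflect differently (pibahwoso, ruhzen), so the last vowel is not what conditions the rule; the final letter is.
"vofpitiv" ends in -v. The stems ending in -v (bafuv → babafuv, zudrov → zuzudrov) repeat the first consonant+vowel as a prefix.
So vofpitiv → vovofpitiv.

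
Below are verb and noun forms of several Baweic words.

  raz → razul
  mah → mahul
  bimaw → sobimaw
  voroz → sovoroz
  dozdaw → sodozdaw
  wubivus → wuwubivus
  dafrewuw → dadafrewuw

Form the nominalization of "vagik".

sovagik

"vagik" has 2 vowels. The stems with 2 vowels (bimaw → sobimaw, voroz → sovoroz, dozdaw → sodozdaw) add the prefix so-.
So vagik → sovagik.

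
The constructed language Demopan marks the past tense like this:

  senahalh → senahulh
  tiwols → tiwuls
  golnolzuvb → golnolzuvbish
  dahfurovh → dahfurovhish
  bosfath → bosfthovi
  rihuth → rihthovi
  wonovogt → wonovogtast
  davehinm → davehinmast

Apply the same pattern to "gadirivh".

senahalh and dahfurovh both end in -h yet inflect differently (senahulh, dahfurovhish), so the final letter is not what conditions the rule; the second-to-last letter is.
"gadirivh" has second-to-last letter 'v'. The stems whose second-to-last letter is 'v' (golnolzuvb → golnolzuvbish, dahfurovh → dahfurovhish) add -ish.
The other patterns: stems whose second-to-last letter is 'l' change the last vowel to 'u'; stems whose second-to-last letter is 't' delete the last vowel and add -ovi; stems whose second-to-last letter is 'g' or 'n' add -ast.
So gadirivh → gadirivhish.

gadirivhish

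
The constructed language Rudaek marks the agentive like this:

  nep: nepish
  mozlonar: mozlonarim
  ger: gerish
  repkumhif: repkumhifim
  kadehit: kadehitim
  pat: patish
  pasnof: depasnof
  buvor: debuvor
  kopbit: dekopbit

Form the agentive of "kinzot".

pat and kopbit both end in -t yet inflect differently (patish, dekopbit), so the final letter is not what conditions the rule; the number of vowels is.
"kinzot" has 2 vowels. The stems with 2 vowels (kopbit → dekopbit, buvor → debuvor, pasnof → depasnof) add the prefix de-.
The other patterns: stems with 1 vowel add -ish; stems with 3 vowels add -im.
So kinzot → dekinzot.

dekinzot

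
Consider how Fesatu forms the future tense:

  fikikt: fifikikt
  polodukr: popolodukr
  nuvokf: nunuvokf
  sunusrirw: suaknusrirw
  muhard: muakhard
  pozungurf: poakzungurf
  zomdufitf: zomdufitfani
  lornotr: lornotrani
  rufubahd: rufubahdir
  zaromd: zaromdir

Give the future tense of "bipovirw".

"bipovirw" has second-to-last letter 'r'. The stems whose second-to-last letter is 'r' (sunusrirw → suaknusrirw, muhard → muakhard, pozungurf → poakzungurf) insert -ak- after the first vowel.
So bipovirw → biakpovirw.

biakpovirw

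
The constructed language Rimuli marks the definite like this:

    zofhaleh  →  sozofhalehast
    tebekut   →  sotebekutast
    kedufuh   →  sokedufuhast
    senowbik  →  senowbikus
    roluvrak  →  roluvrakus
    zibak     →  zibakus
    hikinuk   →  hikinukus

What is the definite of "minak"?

"minak" ends in -k. The stems ending in -k (hikinuk → hikinukus, roluvrak → roluvrakus, senowbik → senowbikus) add -us.
The other pattern: stems ending in -h or -t add so- … -ast around the stem.
So minak → minakus.

minakus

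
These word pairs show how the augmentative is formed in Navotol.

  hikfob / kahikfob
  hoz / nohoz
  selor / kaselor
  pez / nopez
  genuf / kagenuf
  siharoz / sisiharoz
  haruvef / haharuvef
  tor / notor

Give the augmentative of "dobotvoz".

"dobotvoz" has 3 vowels. The stems with 3 vowels (siharoz → sisiharoz, haruvef → haharuvef) repeat the first consonant+vowel as a prefix.
So dobotvoz → dodobotvoz.

dodobotvoz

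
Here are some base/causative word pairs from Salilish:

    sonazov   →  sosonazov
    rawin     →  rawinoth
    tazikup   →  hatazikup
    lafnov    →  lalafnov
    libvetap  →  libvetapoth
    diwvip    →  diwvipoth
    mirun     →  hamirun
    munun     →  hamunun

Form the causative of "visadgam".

visadgamoth

rawin and mirun both end in -n yet inflect differently (rawinoth, hamirun), so the final letter is not what conditions the rule; the last vowel is.
"visadgam" has last vowel 'a'. The one such stem in the data (libvetap → libvetapoth) adds -oth, so the same rule applies.
So visadgam → visadgamoth.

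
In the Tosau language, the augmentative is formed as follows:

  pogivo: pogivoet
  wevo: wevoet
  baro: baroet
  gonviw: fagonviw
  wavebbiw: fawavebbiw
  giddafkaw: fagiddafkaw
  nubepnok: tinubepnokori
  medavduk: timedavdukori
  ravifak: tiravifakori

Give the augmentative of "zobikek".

tizobikekori

pogivo and nubepnok both have last vowel 'o' yet inflect differently (pogivoet, tinubepnokori), so the last vowel is not what conditions the rule; the final letter is.
"zobikek" ends in -k. The stems ending in -k (nubepnok → tinubepnokori, medavduk → timedavdukori, ravifak → tiravifakori) add ti- … -ori around the stem.
The other patterns: stems ending in -o add -et; stems ending in -w add the prefix fa-.
So zobikek → tizobikekori.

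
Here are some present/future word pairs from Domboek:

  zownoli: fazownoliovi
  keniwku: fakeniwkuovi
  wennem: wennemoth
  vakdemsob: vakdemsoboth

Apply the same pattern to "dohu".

zownoli and vakdemsob both have 3 vowels yet inflect differently (fazownoliovi, vakdemsoboth), so the number of vowels is not what conditions the rule; whether the stem ends in a vowel or a consonant is.
"dohu" ends in a vowel. The stems ending in a vowel (zownoli → fazownoliovi, keniwku → fakeniwkuovi) add fa- … -ovi around the stem.
The other pattern: stems ending in a consonant add -oth.
So dohu → fadohuovi.

fadohuovi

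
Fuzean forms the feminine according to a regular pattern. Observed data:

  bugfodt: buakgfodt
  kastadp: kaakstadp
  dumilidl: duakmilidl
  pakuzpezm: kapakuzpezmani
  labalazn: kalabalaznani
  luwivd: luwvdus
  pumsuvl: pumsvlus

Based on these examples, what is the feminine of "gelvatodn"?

geaklvatodn

"gelvatodn" has second-to-last letter 'd'. The stems whose second-to-last letter is 'd' (bugfodt → buakgfodt, kastadp → kaakstadp, dumilidl → duakmilidl) insert -ak- after the first vowel.
So gelvatodn → geaklvatodn.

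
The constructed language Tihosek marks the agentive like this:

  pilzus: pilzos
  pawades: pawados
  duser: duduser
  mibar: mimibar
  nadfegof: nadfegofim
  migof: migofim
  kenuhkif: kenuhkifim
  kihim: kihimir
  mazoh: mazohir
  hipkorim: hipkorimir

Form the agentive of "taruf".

tarufim

pawades and duser both have last vowel 'e' yet inflect differently (pawados, duduser), so the last vowel is not what conditions the rule; the final letter is.
"taruf" ends in -f. The stems ending in -f (nadfegof → nadfegofim, migof → migofim, kenuhkif → kenuhkifim) add -im.
So taruf → tarufim.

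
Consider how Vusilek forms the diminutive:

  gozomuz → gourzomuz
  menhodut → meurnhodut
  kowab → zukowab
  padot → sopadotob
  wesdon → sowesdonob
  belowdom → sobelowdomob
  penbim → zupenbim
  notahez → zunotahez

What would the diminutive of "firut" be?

fiurrut

"firut" has last vowel 'u'. The stems whose last vowel is 'u' (gozomuz → gourzomuz, menhodut → meurnhodut) insert -ur- after the first vowel.
So firut → fiurrut.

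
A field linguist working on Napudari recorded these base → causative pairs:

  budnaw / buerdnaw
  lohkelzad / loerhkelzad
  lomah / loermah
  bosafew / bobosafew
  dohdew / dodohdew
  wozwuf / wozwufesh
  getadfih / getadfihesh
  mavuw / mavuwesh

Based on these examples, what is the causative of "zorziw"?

zorziwesh

budnaw and bosafew both end in -w yet inflect differently (buerdnaw, bobosafew), so the final letter is not what conditions the rule; the last vowel is.
"zorziw" has last vowel 'i'. The one such stem in the data (getadfih → getadfihesh) adds -esh, so the same rule applies.
So zorziw → zorziwesh.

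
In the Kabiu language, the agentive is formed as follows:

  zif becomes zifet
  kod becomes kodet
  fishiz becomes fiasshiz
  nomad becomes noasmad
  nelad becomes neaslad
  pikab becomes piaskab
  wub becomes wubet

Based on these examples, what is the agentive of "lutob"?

luastob

"lutob" has 2 vowels. The stems with 2 vowels (nelad → neaslad, fishiz → fiasshiz, pikab → piaskab) insert -as- after the first vowel.
So lutob → luastob.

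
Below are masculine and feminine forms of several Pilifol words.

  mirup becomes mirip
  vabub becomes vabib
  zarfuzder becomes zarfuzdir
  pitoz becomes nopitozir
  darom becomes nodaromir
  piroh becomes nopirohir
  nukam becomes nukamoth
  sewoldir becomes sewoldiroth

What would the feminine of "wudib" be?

darom and nukam both end in -m yet inflect differently (nodaromir, nukamoth), so the final letter is not what conditions the rule; the last vowel is.
"wudib" has last vowel 'i'. The one such stem in the data (sewoldir → sewoldiroth) adds -oth, so the same rule applies.
So wudib → wudiboth.

wudiboth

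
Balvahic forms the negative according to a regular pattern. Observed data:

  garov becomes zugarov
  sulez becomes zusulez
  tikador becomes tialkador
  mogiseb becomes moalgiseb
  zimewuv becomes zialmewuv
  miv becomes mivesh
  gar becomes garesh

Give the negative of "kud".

kudesh

miv and garov both end in -v yet inflect differently (mivesh, zugarov), so the final letter is not what conditions the rule; the number of vowels is.
"kud" has 1 vowel. The stems with 1 vowel (miv → mivesh, gar → garesh) add -esh.
So kud → kudesh.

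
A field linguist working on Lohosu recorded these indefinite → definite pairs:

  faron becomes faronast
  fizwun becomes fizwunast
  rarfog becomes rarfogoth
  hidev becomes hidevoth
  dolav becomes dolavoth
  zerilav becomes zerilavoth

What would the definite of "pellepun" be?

faron and rarfog both have last vowel 'o' yet inflect differently (faronast, rarfogoth), so the last vowel is not what conditions the rule; the final letter is.
"pellepun" ends in -n. The stems ending in -n (faron → faronast, fizwun → fizwunast) add -ast.
The other pattern: stems ending in -g or -v add -oth.
So pellepun → pellepunast.

pellepunast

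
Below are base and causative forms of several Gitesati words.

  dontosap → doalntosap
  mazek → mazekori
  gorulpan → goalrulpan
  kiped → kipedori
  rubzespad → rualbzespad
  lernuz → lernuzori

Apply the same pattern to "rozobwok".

rubzespad and kiped both end in -d yet inflect differently (rualbzespad, kipedori), so the final letter is not what conditions the rule; the number of vowels is.
"rozobwok" has 3 vowels. The stems with 3 vowels (dontosap → doalntosap, gorulpan → goalrulpan, rubzespad → rualbzespad) insert -al- after the first vowel.
So rozobwok → roalzobwok.

roalzobwok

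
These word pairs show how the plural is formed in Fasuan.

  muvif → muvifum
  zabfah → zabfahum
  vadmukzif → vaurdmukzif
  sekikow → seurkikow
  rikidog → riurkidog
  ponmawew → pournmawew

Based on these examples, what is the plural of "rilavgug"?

riurlavgug

"rilavgug" has 3 vowels. The stems with 3 vowels (vadmukzif → vaurdmukzif, sekikow → seurkikow, rikidog → riurkidog) insert -ur- after the first vowel.
So rilavgug → riurlavgug.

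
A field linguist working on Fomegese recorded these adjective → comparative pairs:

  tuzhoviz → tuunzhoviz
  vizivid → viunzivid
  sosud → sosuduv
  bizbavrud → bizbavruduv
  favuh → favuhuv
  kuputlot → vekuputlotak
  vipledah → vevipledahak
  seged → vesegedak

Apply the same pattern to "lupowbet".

velupowbetak

"lupowbet" has last vowel 'e'. The one such stem in the data (seged → vesegedak) adds ve- … -ak around the stem, so the same rule applies.
So lupowbet → velupowbetak.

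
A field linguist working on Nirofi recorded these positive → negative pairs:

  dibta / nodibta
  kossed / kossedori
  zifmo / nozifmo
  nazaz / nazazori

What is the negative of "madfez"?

madfezori

dibta and nazaz both have last vowel 'a' yet inflect differently (nodibta, nazazori), so the last vowel is not what conditions the rule; whether the stem ends in a vowel or a consonant is.
"madfez" ends in a consonant. The stems ending in a consonant (nazaz → nazazori, kossed → kossedori) add -ori.
So madfez → madfezori.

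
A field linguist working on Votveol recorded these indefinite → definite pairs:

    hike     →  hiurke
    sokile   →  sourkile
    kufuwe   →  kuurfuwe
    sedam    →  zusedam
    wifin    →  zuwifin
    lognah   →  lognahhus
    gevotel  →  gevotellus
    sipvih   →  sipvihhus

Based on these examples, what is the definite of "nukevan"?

zunukevan

sedam and lognah both have last vowel 'a' yet inflect differently (zusedam, lognahhus), so the last vowel is not what conditions the rule; the final letter is.
"nukevan" ends in -n. The one such stem in the data (wifin → zuwifin) adds the prefix zu-, so the same rule applies.
The other patterns: stems ending in -e insert -ur- after the first vowel; stems ending in -h or -l double the final consonant and add -us.
So nukevan → zunukevan.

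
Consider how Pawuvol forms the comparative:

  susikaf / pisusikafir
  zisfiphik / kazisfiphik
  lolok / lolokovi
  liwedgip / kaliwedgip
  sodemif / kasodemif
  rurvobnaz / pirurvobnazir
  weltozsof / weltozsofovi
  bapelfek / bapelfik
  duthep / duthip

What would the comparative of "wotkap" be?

piwotkapir

"wotkap" has last vowel 'a'. The stems whose last vowel is 'a' (susikaf → pisusikafir, rurvobnaz → pirurvobnazir) add pi- … -ir around the stem.
So wotkap → piwotkapir.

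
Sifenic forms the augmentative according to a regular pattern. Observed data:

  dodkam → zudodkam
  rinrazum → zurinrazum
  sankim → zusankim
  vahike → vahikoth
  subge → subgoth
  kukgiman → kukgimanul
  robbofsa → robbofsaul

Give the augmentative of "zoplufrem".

dodkam and kukgiman both have last vowel 'a' yet inflect differently (zudodkam, kukgimanul), so the last vowel is not what conditions the rule; the final letter is.
"zoplufrem" ends in -m. The stems ending in -m (dodkam → zudodkam, rinrazum → zurinrazum, sankim → zusankim) add the prefix zu-.
The other patterns: stems ending in -e drop the final letter and add -oth; stems ending in -a or -n add -ul.
So zoplufrem → zuzoplufrem.

zuzoplufrem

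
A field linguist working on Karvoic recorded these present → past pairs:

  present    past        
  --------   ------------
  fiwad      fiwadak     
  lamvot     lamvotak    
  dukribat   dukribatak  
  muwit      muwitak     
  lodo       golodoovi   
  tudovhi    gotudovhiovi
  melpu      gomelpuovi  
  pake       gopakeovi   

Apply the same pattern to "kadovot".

lamvot and lodo both have last vowel 'o' yet inflect differently (lamvotak, golodoovi), so the last vowel is not what conditions the rule; whether the stem ends in a vowel or a consonant is.
"kadovot" ends in a consonant. The stems ending in a consonant (dukribat → dukribatak, lamvot → lamvotak, muwit → muwitak) add -ak.
The other pattern: stems ending in a vowel add go- … -ovi around the stem.
So kadovot → kadovotak.

kadovotak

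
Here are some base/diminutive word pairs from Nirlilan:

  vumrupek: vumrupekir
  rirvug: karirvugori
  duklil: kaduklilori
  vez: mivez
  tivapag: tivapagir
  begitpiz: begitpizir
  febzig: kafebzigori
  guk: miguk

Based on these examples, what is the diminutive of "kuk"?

mikuk

rirvug and tivapag both end in -g yet inflect differently (karirvugori, tivapagir), so the final letter is not what conditions the rule; the number of vowels is.
"kuk" has 1 vowel. The stems with 1 vowel (vez → mivez, guk → miguk) add the prefix mi-.
The other patterns: stems with 2 vowels add ka- … -ori around the stem; stems with 3 vowels add -ir.
So kuk → mikuk.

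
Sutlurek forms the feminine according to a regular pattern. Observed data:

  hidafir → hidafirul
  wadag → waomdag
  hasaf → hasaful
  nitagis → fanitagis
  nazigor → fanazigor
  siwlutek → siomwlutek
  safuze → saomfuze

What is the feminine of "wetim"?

weomtim

hidafir and nazigor both end in -r yet inflect differently (hidafirul, fanazigor), so the final letter is not what conditions the rule; the first letter is.
"wetim" begins with w-. The one such stem in the data (wadag → waomdag) inserts -om- after the first vowel (as do safuze, siwlutek), so the same rule applies.
So wetim → weomtim.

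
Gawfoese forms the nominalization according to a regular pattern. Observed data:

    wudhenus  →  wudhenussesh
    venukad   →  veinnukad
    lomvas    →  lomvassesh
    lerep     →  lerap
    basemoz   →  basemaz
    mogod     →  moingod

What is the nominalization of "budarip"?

venukad and lomvas both have last vowel 'a' yet inflect differently (veinnukad, lomvassesh), so the last vowel is not what conditions the rule; the final letter is.
"budarip" ends in -p. The one such stem in the data (lerep → lerap) changes the last vowel to 'a' (as does basemoz), so the same rule applies.
The other patterns: stems ending in -d insert -in- after the first vowel; stems ending in -s double the final consonant and add -esh.
So budarip → budarap.

budarap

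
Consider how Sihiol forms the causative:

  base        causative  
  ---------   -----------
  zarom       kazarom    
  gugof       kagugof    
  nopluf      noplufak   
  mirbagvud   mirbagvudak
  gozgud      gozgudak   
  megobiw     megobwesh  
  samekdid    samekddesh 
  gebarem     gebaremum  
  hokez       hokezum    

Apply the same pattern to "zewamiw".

zewamwesh

gugof and nopluf both end in -f yet inflect differently (kagugof, noplufak), so the final letter is not what conditions the rule; the last vowel is.
"zewamiw" has last vowel 'i'. The stems whose last vowel is 'i' (megobiw → megobwesh, samekdid → samekddesh) delete the last vowel and add -esh.
So zewamiw → zewamwesh.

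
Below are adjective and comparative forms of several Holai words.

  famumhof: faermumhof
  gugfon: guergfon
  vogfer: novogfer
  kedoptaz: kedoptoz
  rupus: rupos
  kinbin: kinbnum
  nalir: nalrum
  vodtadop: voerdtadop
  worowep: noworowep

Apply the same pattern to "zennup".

"zennup" has last vowel 'u'. The one such stem in the data (rupus → rupos) changes the last vowel to 'o' (as does kedoptaz), so the same rule applies.
The other patterns: stems whose last vowel is 'o' insert -er- after the first vowel; stems whose last vowel is 'e' add the prefix no-; stems whose last vowel is 'i' delete the last vowel and add -um.
So zennup → zennop.

zennop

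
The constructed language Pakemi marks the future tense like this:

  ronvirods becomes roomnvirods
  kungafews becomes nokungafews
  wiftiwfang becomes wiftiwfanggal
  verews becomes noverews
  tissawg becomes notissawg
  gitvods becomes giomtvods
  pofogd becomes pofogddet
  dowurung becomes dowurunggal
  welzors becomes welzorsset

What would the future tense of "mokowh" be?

gitvods and kungafews both end in -s yet inflect differently (giomtvods, nokungafews), so the final letter is not what conditions the rule; the second-to-last letter is.
"mokowh" has second-to-last letter 'w'. The stems whose second-to-last letter is 'w' (kungafews → nokungafews, tissawg → notissawg, verews → noverews) add the prefix no-.
The other patterns: stems whose second-to-last letter is 'd' insert -om- after the first vowel; stems whose second-to-last letter is 'n' double the final consonant and add -al; stems whose second-to-last letter is 'g' or 'r' double the final consonant and add -et.
So mokowh → nomokowh.

nomokowh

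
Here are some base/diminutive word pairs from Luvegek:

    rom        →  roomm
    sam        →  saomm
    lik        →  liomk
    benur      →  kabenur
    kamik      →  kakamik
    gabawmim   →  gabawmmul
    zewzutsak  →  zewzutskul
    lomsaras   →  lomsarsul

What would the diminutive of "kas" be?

kaoms

lik and kamik both end in -k yet inflect differently (liomk, kakamik), so the final letter is not what conditions the rule; the number of vowels is.
"kas" has 1 vowel. The stems with 1 vowel (rom → roomm, sam → saomm, lik → liomk) insert -om- after the first vowel.
So kas → kaoms.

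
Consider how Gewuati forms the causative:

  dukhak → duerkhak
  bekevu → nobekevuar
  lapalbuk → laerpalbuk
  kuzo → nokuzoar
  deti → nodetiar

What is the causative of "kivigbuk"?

kiervigbuk

lapalbuk and bekevu both have last vowel 'u' yet inflect differently (laerpalbuk, nobekevuar), so the last vowel is not what conditions the rule; whether the stem ends in a vowel or a consonant is.
"kivigbuk" ends in a consonant. The stems ending in a consonant (lapalbuk → laerpalbuk, dukhak → duerkhak) insert -er- after the first vowel.
So kivigbuk → kiervigbuk.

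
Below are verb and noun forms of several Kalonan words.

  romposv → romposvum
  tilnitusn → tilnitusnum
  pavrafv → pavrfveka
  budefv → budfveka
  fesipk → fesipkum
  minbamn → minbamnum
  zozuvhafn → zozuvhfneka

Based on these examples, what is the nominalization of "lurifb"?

zozuvhafn and minbamn both end in -n yet inflect differently (zozuvhfneka, minbamnum), so the final letter is not what conditions the rule; the second-to-last letter is.
"lurifb" has second-to-last letter 'f'. The stems whose second-to-last letter is 'f' (budefv → budfveka, zozuvhafn → zozuvhfneka, pavrafv → pavrfveka) delete the last vowel and add -eka.
So lurifb → lurfbeka.

lurfbeka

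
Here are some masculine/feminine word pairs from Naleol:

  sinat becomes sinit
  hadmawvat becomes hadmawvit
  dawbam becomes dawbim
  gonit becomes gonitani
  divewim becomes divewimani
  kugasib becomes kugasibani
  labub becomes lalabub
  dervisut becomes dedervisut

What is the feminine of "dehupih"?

dehupihani

"dehupih" has last vowel 'i'. The stems whose last vowel is 'i' (gonit → gonitani, divewim → divewimani, kugasib → kugasibani) add -ani.
So dehupih → dehupihani.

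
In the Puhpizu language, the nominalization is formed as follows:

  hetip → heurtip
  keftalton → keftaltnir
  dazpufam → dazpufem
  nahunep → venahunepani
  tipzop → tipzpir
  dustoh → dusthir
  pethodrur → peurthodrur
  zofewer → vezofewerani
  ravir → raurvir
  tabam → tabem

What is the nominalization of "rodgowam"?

rodgowem

nahunep and tipzop both end in -p yet inflect differently (venahunepani, tipzpir), so the final letter is not what conditions the rule; the last vowel is.
"rodgowam" has last vowel 'a'. The stems whose last vowel is 'a' (dazpufam → dazpufem, tabam → tabem) change the last vowel to 'e'.
The other patterns: stems whose last vowel is 'e' add ve- … -ani around the stem; stems whose last vowel is 'o' delete the last vowel and add -ir; stems whose last vowel is 'i' or 'u' insert -ur- after the first vowel.
So rodgowam → rodgowem.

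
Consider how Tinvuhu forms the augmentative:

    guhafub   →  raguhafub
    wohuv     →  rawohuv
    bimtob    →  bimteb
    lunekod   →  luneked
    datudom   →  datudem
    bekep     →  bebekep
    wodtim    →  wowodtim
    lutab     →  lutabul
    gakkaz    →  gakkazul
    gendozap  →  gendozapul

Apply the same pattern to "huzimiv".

"huzimiv" has last vowel 'i'. The one such stem in the data (wodtim → wowodtim) repeats the first consonant+vowel as a prefix (as does bekep), so the same rule applies.
So huzimiv → huhuzimiv.

huhuzimiv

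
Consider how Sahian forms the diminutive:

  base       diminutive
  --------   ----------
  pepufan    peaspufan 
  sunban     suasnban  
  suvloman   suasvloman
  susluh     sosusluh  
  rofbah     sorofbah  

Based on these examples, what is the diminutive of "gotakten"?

goastakten

"gotakten" ends in -n. The stems ending in -n (pepufan → peaspufan, sunban → suasnban, suvloman → suasvloman) insert -as- after the first vowel.
So gotakten → goastakten.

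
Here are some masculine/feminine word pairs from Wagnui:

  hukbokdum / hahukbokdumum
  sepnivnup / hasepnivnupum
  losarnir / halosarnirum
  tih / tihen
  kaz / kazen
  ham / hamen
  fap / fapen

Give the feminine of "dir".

diren

"dir" has 1 vowel. The stems with 1 vowel (tih → tihen, kaz → kazen, ham → hamen) add -en.
The other pattern: stems with 3 vowels add ha- … -um around the stem.
So dir → diren.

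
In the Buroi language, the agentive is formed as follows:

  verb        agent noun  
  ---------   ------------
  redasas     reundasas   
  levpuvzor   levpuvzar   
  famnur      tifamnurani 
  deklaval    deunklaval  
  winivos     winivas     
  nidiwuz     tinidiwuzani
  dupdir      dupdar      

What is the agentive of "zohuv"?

famnur and dupdir both end in -r yet inflect differently (tifamnurani, dupdar), so the final letter is not what conditions the rule; the last vowel is.
"zohuv" has last vowel 'u'. The stems whose last vowel is 'u' (famnur → tifamnurani, nidiwuz → tinidiwuzani) add ti- … -ani around the stem.
The other patterns: stems whose last vowel is 'a' insert -un- after the first vowel; stems whose last vowel is 'i' or 'o' change the last vowel to 'a'.
So zohuv → tizohuvani.

tizohuvani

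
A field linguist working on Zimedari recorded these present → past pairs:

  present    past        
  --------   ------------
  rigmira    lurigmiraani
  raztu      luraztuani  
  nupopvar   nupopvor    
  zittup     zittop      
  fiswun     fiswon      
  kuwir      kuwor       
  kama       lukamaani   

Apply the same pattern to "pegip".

fiswun and raztu both have last vowel 'u' yet inflect differently (fiswon, luraztuani), so the last vowel is not what conditions the rule; whether the stem ends in a vowel or a consonant is.
"pegip" ends in a consonant. The stems ending in a consonant (fiswun → fiswon, nupopvar → nupopvor, zittup → zittop) change the last vowel to 'o'.
The other pattern: stems ending in a vowel add lu- … -ani around the stem.
So pegip → pegop.

pegop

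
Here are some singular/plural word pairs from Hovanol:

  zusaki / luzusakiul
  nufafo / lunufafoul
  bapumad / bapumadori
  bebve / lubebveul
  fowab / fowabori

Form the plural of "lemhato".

"lemhato" ends in a vowel. The stems ending in a vowel (bebve → lubebveul, nufafo → lunufafoul, zusaki → luzusakiul) add lu- … -ul around the stem.
The other pattern: stems ending in a consonant add -ori.
So lemhato → lulemhatoul.

lulemhatoul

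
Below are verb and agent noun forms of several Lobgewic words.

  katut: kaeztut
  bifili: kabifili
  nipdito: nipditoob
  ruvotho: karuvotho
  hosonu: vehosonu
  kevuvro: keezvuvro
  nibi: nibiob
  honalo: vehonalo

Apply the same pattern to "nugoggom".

nugoggomob

honalo and nipdito both end in -o yet inflect differently (vehonalo, nipditoob), so the final letter is not what conditions the rule; the first letter is.
"nugoggom" begins with n-. The stems beginning with n- (nibi → nibiob, nipdito → nipditoob) add -ob.
The other patterns: stems beginning with h- add the prefix ve-; stems beginning with k- insert -ez- after the first vowel; stems beginning with b- or r- add the prefix ka-.
So nugoggom → nugoggomob.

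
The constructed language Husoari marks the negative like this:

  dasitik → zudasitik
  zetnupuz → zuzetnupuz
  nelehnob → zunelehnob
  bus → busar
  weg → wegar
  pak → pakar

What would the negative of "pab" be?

dasitik and pak both end in -k yet inflect differently (zudasitik, pakar), so the final letter is not what conditions the rule; the number of vowels is.
"pab" has 1 vowel. The stems with 1 vowel (bus → busar, weg → wegar, pak → pakar) add -ar.
So pab → pabar.

pabar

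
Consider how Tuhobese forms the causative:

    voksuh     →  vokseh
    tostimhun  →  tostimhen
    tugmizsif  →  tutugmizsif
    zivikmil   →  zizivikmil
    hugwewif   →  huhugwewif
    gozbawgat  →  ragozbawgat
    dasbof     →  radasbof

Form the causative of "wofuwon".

"wofuwon" has last vowel 'o'. The one such stem in the data (dasbof → radasbof) adds the prefix ra-, so the same rule applies.
The other patterns: stems whose last vowel is 'u' change the last vowel to 'e'; stems whose last vowel is 'i' repeat the first consonant+vowel as a prefix.
So wofuwon → rawofuwon.

rawofuwon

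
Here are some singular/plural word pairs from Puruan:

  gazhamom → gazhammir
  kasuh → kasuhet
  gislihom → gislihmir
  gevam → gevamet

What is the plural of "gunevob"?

gunevbir

"gunevob" has last vowel 'o'. The stems whose last vowel is 'o' (gislihom → gislihmir, gazhamom → gazhammir) delete the last vowel and add -ir.
So gunevob → gunevbir.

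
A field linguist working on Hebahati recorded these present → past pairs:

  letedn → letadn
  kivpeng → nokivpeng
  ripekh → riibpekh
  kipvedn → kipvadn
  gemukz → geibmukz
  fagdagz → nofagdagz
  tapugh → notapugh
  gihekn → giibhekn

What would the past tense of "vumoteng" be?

novumoteng

kipvedn and gihekn both end in -n yet inflect differently (kipvadn, giibhekn), so the final letter is not what conditions the rule; the second-to-last letter is.
"vumoteng" has second-to-last letter 'n'. The one such stem in the data (kivpeng → nokivpeng) adds the prefix no-, so the same rule applies.
So vumoteng → novumoteng.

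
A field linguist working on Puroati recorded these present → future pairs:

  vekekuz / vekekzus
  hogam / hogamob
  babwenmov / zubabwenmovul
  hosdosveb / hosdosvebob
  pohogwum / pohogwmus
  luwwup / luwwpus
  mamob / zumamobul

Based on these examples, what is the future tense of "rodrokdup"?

pohogwum and hogam both end in -m yet inflect differently (pohogwmus, hogamob), so the final letter is not what conditions the rule; the last vowel is.
"rodrokdup" has last vowel 'u'. The stems whose last vowel is 'u' (pohogwum → pohogwmus, luwwup → luwwpus, vekekuz → vekekzus) delete the last vowel and add -us.
The other patterns: stems whose last vowel is 'o' add zu- … -ul around the stem; stems whose last vowel is 'a' or 'e' add -ob.
So rodrokdup → rodrokdpus.

rodrokdpus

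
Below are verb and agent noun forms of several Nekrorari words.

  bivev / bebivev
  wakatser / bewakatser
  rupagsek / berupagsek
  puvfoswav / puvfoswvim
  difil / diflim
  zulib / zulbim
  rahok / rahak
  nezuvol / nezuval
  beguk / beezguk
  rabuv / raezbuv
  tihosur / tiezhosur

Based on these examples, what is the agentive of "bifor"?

bifar

bivev and puvfoswav both end in -v yet inflect differently (bebivev, puvfoswvim), so the final letter is not what conditions the rule; the last vowel is.
"bifor" has last vowel 'o'. The stems whose last vowel is 'o' (rahok → rahak, nezuvol → nezuval) change the last vowel to 'a'.
So bifor → bifar.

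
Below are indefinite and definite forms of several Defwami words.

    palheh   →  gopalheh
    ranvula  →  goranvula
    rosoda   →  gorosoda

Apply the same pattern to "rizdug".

Every pair shown (palheh → gopalheh, ranvula → goranvula, rosoda → gorosoda) follows the same rule: add the prefix go-.
So rizdug → gorizdug.

gorizdug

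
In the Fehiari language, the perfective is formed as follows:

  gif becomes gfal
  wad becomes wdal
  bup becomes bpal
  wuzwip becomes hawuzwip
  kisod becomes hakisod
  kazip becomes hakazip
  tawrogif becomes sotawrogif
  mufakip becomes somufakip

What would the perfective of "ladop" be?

haladop

bup and wuzwip both end in -p yet inflect differently (bpal, hawuzwip), so the final letter is not what conditions the rule; the number of vowels is.
"ladop" has 2 vowels. The stems with 2 vowels (wuzwip → hawuzwip, kisod → hakisod, kazip → hakazip) add the prefix ha-.
So ladop → haladop.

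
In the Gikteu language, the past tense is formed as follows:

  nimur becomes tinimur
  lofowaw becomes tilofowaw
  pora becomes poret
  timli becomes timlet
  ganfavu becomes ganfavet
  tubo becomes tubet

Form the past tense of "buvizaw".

tibuvizaw

lofowaw and pora both have last vowel 'a' yet inflect differently (tilofowaw, poret), so the last vowel is not what conditions the rule; whether the stem ends in a vowel or a consonant is.
"buvizaw" ends in a consonant. The stems ending in a consonant (nimur → tinimur, lofowaw → tilofowaw) add the prefix ti-.
So buvizaw → tibuvizaw.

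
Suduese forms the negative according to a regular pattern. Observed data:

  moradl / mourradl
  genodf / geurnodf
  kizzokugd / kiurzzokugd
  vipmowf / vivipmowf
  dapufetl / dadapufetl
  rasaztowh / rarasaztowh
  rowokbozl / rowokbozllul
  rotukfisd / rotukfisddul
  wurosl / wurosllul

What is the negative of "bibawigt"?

genodf and vipmowf both end in -f yet inflect differently (geurnodf, vivipmowf), so the final letter is not what conditions the rule; the second-to-last letter is.
"bibawigt" has second-to-last letter 'g'. The one such stem in the data (kizzokugd → kiurzzokugd) inserts -ur- after the first vowel (as do moradl, genodf), so the same rule applies.
The other patterns: stems whose second-to-last letter is 't' or 'w' repeat the first consonant+vowel as a prefix; stems whose second-to-last letter is 's' or 'z' double the final consonant and add -ul.
So bibawigt → biurbawigt.

biurbawigt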